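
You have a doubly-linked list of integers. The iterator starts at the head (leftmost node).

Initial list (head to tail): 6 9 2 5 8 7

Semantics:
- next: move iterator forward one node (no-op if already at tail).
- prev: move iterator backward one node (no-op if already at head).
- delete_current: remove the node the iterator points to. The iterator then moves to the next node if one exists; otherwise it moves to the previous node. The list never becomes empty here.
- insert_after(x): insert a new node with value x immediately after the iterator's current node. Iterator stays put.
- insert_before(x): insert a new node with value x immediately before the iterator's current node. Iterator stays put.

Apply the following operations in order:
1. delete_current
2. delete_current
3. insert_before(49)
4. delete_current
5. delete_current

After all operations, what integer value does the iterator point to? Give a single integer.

Answer: 8

Derivation:
After 1 (delete_current): list=[9, 2, 5, 8, 7] cursor@9
After 2 (delete_current): list=[2, 5, 8, 7] cursor@2
After 3 (insert_before(49)): list=[49, 2, 5, 8, 7] cursor@2
After 4 (delete_current): list=[49, 5, 8, 7] cursor@5
After 5 (delete_current): list=[49, 8, 7] cursor@8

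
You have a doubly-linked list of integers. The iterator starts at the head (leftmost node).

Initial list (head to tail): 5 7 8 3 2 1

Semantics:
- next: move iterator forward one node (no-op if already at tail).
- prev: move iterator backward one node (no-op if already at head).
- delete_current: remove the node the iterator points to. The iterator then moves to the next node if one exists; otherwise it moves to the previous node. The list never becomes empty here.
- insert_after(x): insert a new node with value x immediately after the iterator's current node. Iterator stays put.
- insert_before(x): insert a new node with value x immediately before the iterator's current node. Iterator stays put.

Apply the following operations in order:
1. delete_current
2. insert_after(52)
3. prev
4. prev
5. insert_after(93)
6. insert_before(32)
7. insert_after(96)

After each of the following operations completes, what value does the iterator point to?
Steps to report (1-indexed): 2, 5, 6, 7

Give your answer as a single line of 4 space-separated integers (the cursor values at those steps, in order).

Answer: 7 7 7 7

Derivation:
After 1 (delete_current): list=[7, 8, 3, 2, 1] cursor@7
After 2 (insert_after(52)): list=[7, 52, 8, 3, 2, 1] cursor@7
After 3 (prev): list=[7, 52, 8, 3, 2, 1] cursor@7
After 4 (prev): list=[7, 52, 8, 3, 2, 1] cursor@7
After 5 (insert_after(93)): list=[7, 93, 52, 8, 3, 2, 1] cursor@7
After 6 (insert_before(32)): list=[32, 7, 93, 52, 8, 3, 2, 1] cursor@7
After 7 (insert_after(96)): list=[32, 7, 96, 93, 52, 8, 3, 2, 1] cursor@7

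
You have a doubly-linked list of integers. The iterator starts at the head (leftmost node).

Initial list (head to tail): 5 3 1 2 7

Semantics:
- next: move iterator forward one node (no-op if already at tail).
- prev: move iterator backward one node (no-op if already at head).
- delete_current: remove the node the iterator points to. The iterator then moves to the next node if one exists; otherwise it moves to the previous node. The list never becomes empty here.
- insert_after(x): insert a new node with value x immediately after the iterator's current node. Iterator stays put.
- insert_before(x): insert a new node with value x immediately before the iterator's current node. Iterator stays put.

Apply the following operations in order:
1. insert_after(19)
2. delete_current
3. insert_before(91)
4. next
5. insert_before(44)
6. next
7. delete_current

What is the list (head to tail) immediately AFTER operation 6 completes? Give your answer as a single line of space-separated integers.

After 1 (insert_after(19)): list=[5, 19, 3, 1, 2, 7] cursor@5
After 2 (delete_current): list=[19, 3, 1, 2, 7] cursor@19
After 3 (insert_before(91)): list=[91, 19, 3, 1, 2, 7] cursor@19
After 4 (next): list=[91, 19, 3, 1, 2, 7] cursor@3
After 5 (insert_before(44)): list=[91, 19, 44, 3, 1, 2, 7] cursor@3
After 6 (next): list=[91, 19, 44, 3, 1, 2, 7] cursor@1

Answer: 91 19 44 3 1 2 7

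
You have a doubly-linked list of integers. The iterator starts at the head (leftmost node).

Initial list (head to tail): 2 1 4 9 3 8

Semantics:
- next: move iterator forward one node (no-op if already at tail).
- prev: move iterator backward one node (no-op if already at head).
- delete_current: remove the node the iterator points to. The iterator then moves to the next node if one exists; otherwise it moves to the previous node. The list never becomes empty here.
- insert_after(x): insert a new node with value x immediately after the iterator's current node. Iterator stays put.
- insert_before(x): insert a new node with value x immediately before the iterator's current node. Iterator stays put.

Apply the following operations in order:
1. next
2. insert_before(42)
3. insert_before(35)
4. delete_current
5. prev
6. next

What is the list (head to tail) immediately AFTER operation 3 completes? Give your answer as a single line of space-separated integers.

After 1 (next): list=[2, 1, 4, 9, 3, 8] cursor@1
After 2 (insert_before(42)): list=[2, 42, 1, 4, 9, 3, 8] cursor@1
After 3 (insert_before(35)): list=[2, 42, 35, 1, 4, 9, 3, 8] cursor@1

Answer: 2 42 35 1 4 9 3 8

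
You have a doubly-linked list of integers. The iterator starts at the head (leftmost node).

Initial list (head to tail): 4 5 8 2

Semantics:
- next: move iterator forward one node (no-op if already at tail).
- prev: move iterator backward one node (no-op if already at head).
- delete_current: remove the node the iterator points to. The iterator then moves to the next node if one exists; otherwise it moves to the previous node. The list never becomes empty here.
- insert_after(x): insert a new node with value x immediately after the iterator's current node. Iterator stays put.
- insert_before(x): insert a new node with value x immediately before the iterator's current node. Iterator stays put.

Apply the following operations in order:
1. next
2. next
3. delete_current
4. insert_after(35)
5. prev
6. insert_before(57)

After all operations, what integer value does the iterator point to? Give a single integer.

After 1 (next): list=[4, 5, 8, 2] cursor@5
After 2 (next): list=[4, 5, 8, 2] cursor@8
After 3 (delete_current): list=[4, 5, 2] cursor@2
After 4 (insert_after(35)): list=[4, 5, 2, 35] cursor@2
After 5 (prev): list=[4, 5, 2, 35] cursor@5
After 6 (insert_before(57)): list=[4, 57, 5, 2, 35] cursor@5

Answer: 5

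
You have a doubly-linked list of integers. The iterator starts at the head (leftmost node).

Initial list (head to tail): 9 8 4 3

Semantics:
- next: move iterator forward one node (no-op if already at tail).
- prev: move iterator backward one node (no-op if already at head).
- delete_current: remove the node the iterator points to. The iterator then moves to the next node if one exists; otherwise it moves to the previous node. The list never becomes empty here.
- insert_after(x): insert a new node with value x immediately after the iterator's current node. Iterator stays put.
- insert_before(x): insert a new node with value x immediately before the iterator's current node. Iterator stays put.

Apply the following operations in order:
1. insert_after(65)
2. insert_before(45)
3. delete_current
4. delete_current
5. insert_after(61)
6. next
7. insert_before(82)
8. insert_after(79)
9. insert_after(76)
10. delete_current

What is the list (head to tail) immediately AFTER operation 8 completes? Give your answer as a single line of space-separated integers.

Answer: 45 8 82 61 79 4 3

Derivation:
After 1 (insert_after(65)): list=[9, 65, 8, 4, 3] cursor@9
After 2 (insert_before(45)): list=[45, 9, 65, 8, 4, 3] cursor@9
After 3 (delete_current): list=[45, 65, 8, 4, 3] cursor@65
After 4 (delete_current): list=[45, 8, 4, 3] cursor@8
After 5 (insert_after(61)): list=[45, 8, 61, 4, 3] cursor@8
After 6 (next): list=[45, 8, 61, 4, 3] cursor@61
After 7 (insert_before(82)): list=[45, 8, 82, 61, 4, 3] cursor@61
After 8 (insert_after(79)): list=[45, 8, 82, 61, 79, 4, 3] cursor@61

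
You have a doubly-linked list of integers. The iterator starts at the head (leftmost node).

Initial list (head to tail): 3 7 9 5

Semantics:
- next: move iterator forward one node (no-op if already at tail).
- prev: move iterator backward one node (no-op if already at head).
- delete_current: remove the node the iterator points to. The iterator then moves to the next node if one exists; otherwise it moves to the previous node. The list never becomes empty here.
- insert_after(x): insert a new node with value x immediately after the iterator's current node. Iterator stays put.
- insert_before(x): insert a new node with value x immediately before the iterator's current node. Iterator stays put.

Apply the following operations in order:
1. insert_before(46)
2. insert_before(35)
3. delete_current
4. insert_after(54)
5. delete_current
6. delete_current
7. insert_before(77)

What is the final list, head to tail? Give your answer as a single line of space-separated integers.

Answer: 46 35 77 9 5

Derivation:
After 1 (insert_before(46)): list=[46, 3, 7, 9, 5] cursor@3
After 2 (insert_before(35)): list=[46, 35, 3, 7, 9, 5] cursor@3
After 3 (delete_current): list=[46, 35, 7, 9, 5] cursor@7
After 4 (insert_after(54)): list=[46, 35, 7, 54, 9, 5] cursor@7
After 5 (delete_current): list=[46, 35, 54, 9, 5] cursor@54
After 6 (delete_current): list=[46, 35, 9, 5] cursor@9
After 7 (insert_before(77)): list=[46, 35, 77, 9, 5] cursor@9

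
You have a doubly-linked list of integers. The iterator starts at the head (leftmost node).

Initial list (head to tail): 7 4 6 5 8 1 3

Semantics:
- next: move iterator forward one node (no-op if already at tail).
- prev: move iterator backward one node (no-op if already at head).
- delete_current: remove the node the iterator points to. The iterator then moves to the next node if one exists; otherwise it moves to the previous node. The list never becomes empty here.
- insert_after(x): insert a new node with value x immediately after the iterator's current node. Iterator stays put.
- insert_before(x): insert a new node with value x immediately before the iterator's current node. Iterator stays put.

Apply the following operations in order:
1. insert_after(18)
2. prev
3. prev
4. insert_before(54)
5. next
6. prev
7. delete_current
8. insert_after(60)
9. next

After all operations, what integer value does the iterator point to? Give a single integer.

After 1 (insert_after(18)): list=[7, 18, 4, 6, 5, 8, 1, 3] cursor@7
After 2 (prev): list=[7, 18, 4, 6, 5, 8, 1, 3] cursor@7
After 3 (prev): list=[7, 18, 4, 6, 5, 8, 1, 3] cursor@7
After 4 (insert_before(54)): list=[54, 7, 18, 4, 6, 5, 8, 1, 3] cursor@7
After 5 (next): list=[54, 7, 18, 4, 6, 5, 8, 1, 3] cursor@18
After 6 (prev): list=[54, 7, 18, 4, 6, 5, 8, 1, 3] cursor@7
After 7 (delete_current): list=[54, 18, 4, 6, 5, 8, 1, 3] cursor@18
After 8 (insert_after(60)): list=[54, 18, 60, 4, 6, 5, 8, 1, 3] cursor@18
After 9 (next): list=[54, 18, 60, 4, 6, 5, 8, 1, 3] cursor@60

Answer: 60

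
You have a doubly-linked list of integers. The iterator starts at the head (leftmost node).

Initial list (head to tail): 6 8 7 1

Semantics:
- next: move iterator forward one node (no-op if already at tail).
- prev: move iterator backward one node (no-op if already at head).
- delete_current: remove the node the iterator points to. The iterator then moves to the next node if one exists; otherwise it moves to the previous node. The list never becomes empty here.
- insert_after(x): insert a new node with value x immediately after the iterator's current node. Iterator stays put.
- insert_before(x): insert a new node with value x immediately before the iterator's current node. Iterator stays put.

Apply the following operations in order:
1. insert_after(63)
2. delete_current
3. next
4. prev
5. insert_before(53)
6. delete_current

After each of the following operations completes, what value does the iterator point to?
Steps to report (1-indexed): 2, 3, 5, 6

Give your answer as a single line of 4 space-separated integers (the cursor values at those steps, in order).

Answer: 63 8 63 8

Derivation:
After 1 (insert_after(63)): list=[6, 63, 8, 7, 1] cursor@6
After 2 (delete_current): list=[63, 8, 7, 1] cursor@63
After 3 (next): list=[63, 8, 7, 1] cursor@8
After 4 (prev): list=[63, 8, 7, 1] cursor@63
After 5 (insert_before(53)): list=[53, 63, 8, 7, 1] cursor@63
After 6 (delete_current): list=[53, 8, 7, 1] cursor@8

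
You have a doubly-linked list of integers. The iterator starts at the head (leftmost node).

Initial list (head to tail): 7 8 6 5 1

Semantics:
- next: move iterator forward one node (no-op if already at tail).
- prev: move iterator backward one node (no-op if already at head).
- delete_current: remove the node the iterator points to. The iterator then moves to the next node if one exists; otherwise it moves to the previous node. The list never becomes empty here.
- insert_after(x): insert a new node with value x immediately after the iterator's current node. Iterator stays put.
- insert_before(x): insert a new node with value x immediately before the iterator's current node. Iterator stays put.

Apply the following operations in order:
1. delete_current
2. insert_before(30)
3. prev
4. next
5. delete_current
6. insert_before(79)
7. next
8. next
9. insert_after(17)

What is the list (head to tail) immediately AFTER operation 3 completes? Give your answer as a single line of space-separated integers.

After 1 (delete_current): list=[8, 6, 5, 1] cursor@8
After 2 (insert_before(30)): list=[30, 8, 6, 5, 1] cursor@8
After 3 (prev): list=[30, 8, 6, 5, 1] cursor@30

Answer: 30 8 6 5 1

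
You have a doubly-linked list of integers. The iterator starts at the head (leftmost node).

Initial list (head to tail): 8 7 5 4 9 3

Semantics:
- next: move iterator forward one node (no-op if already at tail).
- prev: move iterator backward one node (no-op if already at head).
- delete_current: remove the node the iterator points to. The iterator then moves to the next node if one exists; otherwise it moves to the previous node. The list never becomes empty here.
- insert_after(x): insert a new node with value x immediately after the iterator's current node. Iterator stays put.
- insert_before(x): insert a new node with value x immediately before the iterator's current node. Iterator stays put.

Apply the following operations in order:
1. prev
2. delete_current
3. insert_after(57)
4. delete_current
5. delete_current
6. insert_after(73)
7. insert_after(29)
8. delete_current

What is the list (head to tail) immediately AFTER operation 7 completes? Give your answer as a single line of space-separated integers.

Answer: 5 29 73 4 9 3

Derivation:
After 1 (prev): list=[8, 7, 5, 4, 9, 3] cursor@8
After 2 (delete_current): list=[7, 5, 4, 9, 3] cursor@7
After 3 (insert_after(57)): list=[7, 57, 5, 4, 9, 3] cursor@7
After 4 (delete_current): list=[57, 5, 4, 9, 3] cursor@57
After 5 (delete_current): list=[5, 4, 9, 3] cursor@5
After 6 (insert_after(73)): list=[5, 73, 4, 9, 3] cursor@5
After 7 (insert_after(29)): list=[5, 29, 73, 4, 9, 3] cursor@5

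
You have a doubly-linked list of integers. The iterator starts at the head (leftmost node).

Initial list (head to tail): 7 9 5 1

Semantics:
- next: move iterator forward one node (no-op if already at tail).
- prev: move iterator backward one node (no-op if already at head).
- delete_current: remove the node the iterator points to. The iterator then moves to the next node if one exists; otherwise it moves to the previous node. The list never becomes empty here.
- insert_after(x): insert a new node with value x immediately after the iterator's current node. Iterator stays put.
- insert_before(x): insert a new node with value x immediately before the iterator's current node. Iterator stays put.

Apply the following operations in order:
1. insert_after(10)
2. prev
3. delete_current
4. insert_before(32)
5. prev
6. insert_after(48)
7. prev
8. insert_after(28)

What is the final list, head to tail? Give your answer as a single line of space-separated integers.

After 1 (insert_after(10)): list=[7, 10, 9, 5, 1] cursor@7
After 2 (prev): list=[7, 10, 9, 5, 1] cursor@7
After 3 (delete_current): list=[10, 9, 5, 1] cursor@10
After 4 (insert_before(32)): list=[32, 10, 9, 5, 1] cursor@10
After 5 (prev): list=[32, 10, 9, 5, 1] cursor@32
After 6 (insert_after(48)): list=[32, 48, 10, 9, 5, 1] cursor@32
After 7 (prev): list=[32, 48, 10, 9, 5, 1] cursor@32
After 8 (insert_after(28)): list=[32, 28, 48, 10, 9, 5, 1] cursor@32

Answer: 32 28 48 10 9 5 1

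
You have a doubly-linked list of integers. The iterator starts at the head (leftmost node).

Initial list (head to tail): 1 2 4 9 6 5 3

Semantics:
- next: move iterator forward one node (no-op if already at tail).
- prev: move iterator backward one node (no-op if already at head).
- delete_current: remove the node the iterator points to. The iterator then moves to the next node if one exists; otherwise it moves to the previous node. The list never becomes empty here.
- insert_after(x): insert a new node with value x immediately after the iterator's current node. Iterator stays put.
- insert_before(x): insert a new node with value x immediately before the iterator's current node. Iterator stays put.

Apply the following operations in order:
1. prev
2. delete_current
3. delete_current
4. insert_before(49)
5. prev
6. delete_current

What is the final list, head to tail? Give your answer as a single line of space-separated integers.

After 1 (prev): list=[1, 2, 4, 9, 6, 5, 3] cursor@1
After 2 (delete_current): list=[2, 4, 9, 6, 5, 3] cursor@2
After 3 (delete_current): list=[4, 9, 6, 5, 3] cursor@4
After 4 (insert_before(49)): list=[49, 4, 9, 6, 5, 3] cursor@4
After 5 (prev): list=[49, 4, 9, 6, 5, 3] cursor@49
After 6 (delete_current): list=[4, 9, 6, 5, 3] cursor@4

Answer: 4 9 6 5 3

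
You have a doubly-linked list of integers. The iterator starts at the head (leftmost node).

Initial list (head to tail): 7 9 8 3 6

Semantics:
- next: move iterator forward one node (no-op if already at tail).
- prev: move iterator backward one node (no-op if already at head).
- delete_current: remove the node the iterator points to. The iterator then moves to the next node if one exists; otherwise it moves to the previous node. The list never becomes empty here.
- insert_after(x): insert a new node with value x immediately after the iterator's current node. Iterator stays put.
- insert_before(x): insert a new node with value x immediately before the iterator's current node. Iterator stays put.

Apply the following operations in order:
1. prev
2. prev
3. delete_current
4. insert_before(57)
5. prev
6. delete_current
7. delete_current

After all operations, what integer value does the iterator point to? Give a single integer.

After 1 (prev): list=[7, 9, 8, 3, 6] cursor@7
After 2 (prev): list=[7, 9, 8, 3, 6] cursor@7
After 3 (delete_current): list=[9, 8, 3, 6] cursor@9
After 4 (insert_before(57)): list=[57, 9, 8, 3, 6] cursor@9
After 5 (prev): list=[57, 9, 8, 3, 6] cursor@57
After 6 (delete_current): list=[9, 8, 3, 6] cursor@9
After 7 (delete_current): list=[8, 3, 6] cursor@8

Answer: 8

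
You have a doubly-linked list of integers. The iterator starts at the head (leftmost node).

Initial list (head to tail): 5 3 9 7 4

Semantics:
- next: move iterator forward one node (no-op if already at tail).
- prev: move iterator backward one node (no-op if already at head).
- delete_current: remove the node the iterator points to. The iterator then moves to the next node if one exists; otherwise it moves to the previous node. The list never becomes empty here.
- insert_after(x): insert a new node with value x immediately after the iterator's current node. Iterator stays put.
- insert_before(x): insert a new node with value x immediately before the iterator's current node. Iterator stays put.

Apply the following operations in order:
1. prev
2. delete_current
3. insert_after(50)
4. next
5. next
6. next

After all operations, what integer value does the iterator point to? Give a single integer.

After 1 (prev): list=[5, 3, 9, 7, 4] cursor@5
After 2 (delete_current): list=[3, 9, 7, 4] cursor@3
After 3 (insert_after(50)): list=[3, 50, 9, 7, 4] cursor@3
After 4 (next): list=[3, 50, 9, 7, 4] cursor@50
After 5 (next): list=[3, 50, 9, 7, 4] cursor@9
After 6 (next): list=[3, 50, 9, 7, 4] cursor@7

Answer: 7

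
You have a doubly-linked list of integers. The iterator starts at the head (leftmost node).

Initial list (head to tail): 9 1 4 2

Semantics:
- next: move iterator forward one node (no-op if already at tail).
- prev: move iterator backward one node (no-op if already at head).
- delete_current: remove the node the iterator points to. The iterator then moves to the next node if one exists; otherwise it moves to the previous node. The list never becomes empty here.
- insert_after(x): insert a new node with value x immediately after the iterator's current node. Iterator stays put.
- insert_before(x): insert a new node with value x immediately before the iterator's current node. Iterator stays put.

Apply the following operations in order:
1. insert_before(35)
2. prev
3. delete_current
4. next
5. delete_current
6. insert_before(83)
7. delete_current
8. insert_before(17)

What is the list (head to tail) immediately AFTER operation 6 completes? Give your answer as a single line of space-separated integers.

After 1 (insert_before(35)): list=[35, 9, 1, 4, 2] cursor@9
After 2 (prev): list=[35, 9, 1, 4, 2] cursor@35
After 3 (delete_current): list=[9, 1, 4, 2] cursor@9
After 4 (next): list=[9, 1, 4, 2] cursor@1
After 5 (delete_current): list=[9, 4, 2] cursor@4
After 6 (insert_before(83)): list=[9, 83, 4, 2] cursor@4

Answer: 9 83 4 2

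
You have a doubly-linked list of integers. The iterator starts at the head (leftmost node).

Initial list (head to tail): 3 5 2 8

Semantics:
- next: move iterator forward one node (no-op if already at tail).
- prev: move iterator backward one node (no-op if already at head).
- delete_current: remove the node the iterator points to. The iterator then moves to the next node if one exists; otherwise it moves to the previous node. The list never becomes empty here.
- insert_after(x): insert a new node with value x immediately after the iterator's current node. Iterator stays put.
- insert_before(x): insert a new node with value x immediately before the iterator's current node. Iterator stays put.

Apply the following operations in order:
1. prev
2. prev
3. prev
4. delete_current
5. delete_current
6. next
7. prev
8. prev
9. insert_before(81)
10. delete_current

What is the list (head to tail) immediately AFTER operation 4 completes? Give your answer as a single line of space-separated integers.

After 1 (prev): list=[3, 5, 2, 8] cursor@3
After 2 (prev): list=[3, 5, 2, 8] cursor@3
After 3 (prev): list=[3, 5, 2, 8] cursor@3
After 4 (delete_current): list=[5, 2, 8] cursor@5

Answer: 5 2 8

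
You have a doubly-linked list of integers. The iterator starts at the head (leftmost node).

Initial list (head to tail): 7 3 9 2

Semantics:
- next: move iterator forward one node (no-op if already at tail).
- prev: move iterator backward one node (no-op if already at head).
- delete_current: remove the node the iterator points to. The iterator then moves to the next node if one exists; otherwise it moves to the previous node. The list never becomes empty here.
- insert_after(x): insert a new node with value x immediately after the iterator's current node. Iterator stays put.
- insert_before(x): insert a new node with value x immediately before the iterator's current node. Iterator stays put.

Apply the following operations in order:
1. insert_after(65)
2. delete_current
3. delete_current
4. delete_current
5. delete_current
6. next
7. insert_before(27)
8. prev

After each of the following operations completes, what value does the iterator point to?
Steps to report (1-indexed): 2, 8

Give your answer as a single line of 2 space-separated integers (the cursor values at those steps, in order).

After 1 (insert_after(65)): list=[7, 65, 3, 9, 2] cursor@7
After 2 (delete_current): list=[65, 3, 9, 2] cursor@65
After 3 (delete_current): list=[3, 9, 2] cursor@3
After 4 (delete_current): list=[9, 2] cursor@9
After 5 (delete_current): list=[2] cursor@2
After 6 (next): list=[2] cursor@2
After 7 (insert_before(27)): list=[27, 2] cursor@2
After 8 (prev): list=[27, 2] cursor@27

Answer: 65 27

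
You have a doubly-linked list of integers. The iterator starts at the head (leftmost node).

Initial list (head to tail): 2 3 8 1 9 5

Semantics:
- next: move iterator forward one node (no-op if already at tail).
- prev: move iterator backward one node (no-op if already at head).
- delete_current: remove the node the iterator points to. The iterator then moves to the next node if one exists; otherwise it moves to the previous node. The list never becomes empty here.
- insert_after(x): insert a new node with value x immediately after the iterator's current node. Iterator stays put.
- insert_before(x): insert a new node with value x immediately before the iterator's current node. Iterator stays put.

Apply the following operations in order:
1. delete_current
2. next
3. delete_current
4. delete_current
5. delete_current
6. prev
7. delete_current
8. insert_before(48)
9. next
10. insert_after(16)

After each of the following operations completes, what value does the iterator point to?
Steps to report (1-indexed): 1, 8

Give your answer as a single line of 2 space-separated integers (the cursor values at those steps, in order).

Answer: 3 5

Derivation:
After 1 (delete_current): list=[3, 8, 1, 9, 5] cursor@3
After 2 (next): list=[3, 8, 1, 9, 5] cursor@8
After 3 (delete_current): list=[3, 1, 9, 5] cursor@1
After 4 (delete_current): list=[3, 9, 5] cursor@9
After 5 (delete_current): list=[3, 5] cursor@5
After 6 (prev): list=[3, 5] cursor@3
After 7 (delete_current): list=[5] cursor@5
After 8 (insert_before(48)): list=[48, 5] cursor@5
After 9 (next): list=[48, 5] cursor@5
After 10 (insert_after(16)): list=[48, 5, 16] cursor@5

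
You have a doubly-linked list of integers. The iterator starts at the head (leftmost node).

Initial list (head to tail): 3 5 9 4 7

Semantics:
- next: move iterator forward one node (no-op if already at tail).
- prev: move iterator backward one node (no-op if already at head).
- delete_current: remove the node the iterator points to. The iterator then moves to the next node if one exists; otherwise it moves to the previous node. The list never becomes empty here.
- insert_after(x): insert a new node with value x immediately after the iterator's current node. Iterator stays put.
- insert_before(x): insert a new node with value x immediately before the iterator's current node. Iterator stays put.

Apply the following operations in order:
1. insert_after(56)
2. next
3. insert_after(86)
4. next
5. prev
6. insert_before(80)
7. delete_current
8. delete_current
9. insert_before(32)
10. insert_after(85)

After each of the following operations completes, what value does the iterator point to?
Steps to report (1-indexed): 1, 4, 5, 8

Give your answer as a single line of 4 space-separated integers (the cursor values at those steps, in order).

After 1 (insert_after(56)): list=[3, 56, 5, 9, 4, 7] cursor@3
After 2 (next): list=[3, 56, 5, 9, 4, 7] cursor@56
After 3 (insert_after(86)): list=[3, 56, 86, 5, 9, 4, 7] cursor@56
After 4 (next): list=[3, 56, 86, 5, 9, 4, 7] cursor@86
After 5 (prev): list=[3, 56, 86, 5, 9, 4, 7] cursor@56
After 6 (insert_before(80)): list=[3, 80, 56, 86, 5, 9, 4, 7] cursor@56
After 7 (delete_current): list=[3, 80, 86, 5, 9, 4, 7] cursor@86
After 8 (delete_current): list=[3, 80, 5, 9, 4, 7] cursor@5
After 9 (insert_before(32)): list=[3, 80, 32, 5, 9, 4, 7] cursor@5
After 10 (insert_after(85)): list=[3, 80, 32, 5, 85, 9, 4, 7] cursor@5

Answer: 3 86 56 5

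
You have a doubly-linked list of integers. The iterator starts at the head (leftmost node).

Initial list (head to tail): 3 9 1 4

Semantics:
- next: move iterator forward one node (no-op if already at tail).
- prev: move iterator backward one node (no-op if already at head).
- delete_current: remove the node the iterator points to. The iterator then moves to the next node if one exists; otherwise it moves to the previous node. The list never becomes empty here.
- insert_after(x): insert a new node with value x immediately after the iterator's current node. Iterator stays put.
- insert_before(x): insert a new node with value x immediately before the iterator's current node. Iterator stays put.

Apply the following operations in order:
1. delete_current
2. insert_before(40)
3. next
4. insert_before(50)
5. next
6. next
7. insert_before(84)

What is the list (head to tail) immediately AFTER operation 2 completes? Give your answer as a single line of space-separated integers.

After 1 (delete_current): list=[9, 1, 4] cursor@9
After 2 (insert_before(40)): list=[40, 9, 1, 4] cursor@9

Answer: 40 9 1 4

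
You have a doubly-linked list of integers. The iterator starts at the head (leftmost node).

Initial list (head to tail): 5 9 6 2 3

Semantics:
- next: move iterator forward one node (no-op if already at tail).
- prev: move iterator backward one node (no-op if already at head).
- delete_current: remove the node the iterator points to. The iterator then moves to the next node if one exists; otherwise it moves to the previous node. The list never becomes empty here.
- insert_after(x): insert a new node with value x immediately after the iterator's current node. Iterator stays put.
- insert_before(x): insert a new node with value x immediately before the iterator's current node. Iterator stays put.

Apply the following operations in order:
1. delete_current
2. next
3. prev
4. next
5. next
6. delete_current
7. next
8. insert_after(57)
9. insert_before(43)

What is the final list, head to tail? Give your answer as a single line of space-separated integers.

After 1 (delete_current): list=[9, 6, 2, 3] cursor@9
After 2 (next): list=[9, 6, 2, 3] cursor@6
After 3 (prev): list=[9, 6, 2, 3] cursor@9
After 4 (next): list=[9, 6, 2, 3] cursor@6
After 5 (next): list=[9, 6, 2, 3] cursor@2
After 6 (delete_current): list=[9, 6, 3] cursor@3
After 7 (next): list=[9, 6, 3] cursor@3
After 8 (insert_after(57)): list=[9, 6, 3, 57] cursor@3
After 9 (insert_before(43)): list=[9, 6, 43, 3, 57] cursor@3

Answer: 9 6 43 3 57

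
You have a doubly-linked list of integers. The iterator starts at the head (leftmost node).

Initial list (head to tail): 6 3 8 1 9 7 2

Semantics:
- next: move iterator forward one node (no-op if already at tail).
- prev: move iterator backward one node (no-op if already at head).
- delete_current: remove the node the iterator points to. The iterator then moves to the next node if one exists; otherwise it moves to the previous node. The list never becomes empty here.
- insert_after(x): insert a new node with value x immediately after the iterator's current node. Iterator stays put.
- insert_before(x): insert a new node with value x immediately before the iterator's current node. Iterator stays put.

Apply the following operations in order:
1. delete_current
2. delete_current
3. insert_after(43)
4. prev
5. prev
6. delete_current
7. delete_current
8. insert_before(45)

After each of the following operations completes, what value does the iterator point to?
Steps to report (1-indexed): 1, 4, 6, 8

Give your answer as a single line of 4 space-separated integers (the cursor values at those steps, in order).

Answer: 3 8 43 1

Derivation:
After 1 (delete_current): list=[3, 8, 1, 9, 7, 2] cursor@3
After 2 (delete_current): list=[8, 1, 9, 7, 2] cursor@8
After 3 (insert_after(43)): list=[8, 43, 1, 9, 7, 2] cursor@8
After 4 (prev): list=[8, 43, 1, 9, 7, 2] cursor@8
After 5 (prev): list=[8, 43, 1, 9, 7, 2] cursor@8
After 6 (delete_current): list=[43, 1, 9, 7, 2] cursor@43
After 7 (delete_current): list=[1, 9, 7, 2] cursor@1
After 8 (insert_before(45)): list=[45, 1, 9, 7, 2] cursor@1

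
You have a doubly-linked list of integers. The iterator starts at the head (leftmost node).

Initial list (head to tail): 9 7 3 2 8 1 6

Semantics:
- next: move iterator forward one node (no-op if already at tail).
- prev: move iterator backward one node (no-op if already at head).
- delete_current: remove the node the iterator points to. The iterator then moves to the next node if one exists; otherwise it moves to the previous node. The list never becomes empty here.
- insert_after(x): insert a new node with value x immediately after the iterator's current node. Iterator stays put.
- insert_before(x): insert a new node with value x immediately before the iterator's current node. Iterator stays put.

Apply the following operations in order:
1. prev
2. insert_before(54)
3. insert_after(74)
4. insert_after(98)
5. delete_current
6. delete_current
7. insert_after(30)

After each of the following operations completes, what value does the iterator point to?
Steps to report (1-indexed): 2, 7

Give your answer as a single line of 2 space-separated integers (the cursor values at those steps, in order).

After 1 (prev): list=[9, 7, 3, 2, 8, 1, 6] cursor@9
After 2 (insert_before(54)): list=[54, 9, 7, 3, 2, 8, 1, 6] cursor@9
After 3 (insert_after(74)): list=[54, 9, 74, 7, 3, 2, 8, 1, 6] cursor@9
After 4 (insert_after(98)): list=[54, 9, 98, 74, 7, 3, 2, 8, 1, 6] cursor@9
After 5 (delete_current): list=[54, 98, 74, 7, 3, 2, 8, 1, 6] cursor@98
After 6 (delete_current): list=[54, 74, 7, 3, 2, 8, 1, 6] cursor@74
After 7 (insert_after(30)): list=[54, 74, 30, 7, 3, 2, 8, 1, 6] cursor@74

Answer: 9 74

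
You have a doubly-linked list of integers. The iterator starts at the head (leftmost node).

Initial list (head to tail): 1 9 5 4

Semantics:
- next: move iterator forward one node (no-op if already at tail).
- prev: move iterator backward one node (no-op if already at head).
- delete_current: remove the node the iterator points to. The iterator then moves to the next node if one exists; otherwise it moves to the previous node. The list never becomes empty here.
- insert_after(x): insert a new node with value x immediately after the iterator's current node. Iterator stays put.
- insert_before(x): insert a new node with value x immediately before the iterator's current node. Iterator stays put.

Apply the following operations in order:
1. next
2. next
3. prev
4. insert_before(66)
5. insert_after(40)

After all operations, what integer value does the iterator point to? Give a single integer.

Answer: 9

Derivation:
After 1 (next): list=[1, 9, 5, 4] cursor@9
After 2 (next): list=[1, 9, 5, 4] cursor@5
After 3 (prev): list=[1, 9, 5, 4] cursor@9
After 4 (insert_before(66)): list=[1, 66, 9, 5, 4] cursor@9
After 5 (insert_after(40)): list=[1, 66, 9, 40, 5, 4] cursor@9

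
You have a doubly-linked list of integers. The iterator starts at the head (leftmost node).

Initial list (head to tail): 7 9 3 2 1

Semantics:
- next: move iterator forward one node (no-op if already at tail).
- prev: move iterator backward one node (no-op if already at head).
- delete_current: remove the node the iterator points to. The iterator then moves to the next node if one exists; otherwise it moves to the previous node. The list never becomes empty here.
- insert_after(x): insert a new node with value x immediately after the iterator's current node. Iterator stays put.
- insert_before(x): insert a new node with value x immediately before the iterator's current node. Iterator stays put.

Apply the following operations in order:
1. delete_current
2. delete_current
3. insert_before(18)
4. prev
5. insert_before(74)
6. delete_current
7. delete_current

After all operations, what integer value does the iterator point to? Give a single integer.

Answer: 2

Derivation:
After 1 (delete_current): list=[9, 3, 2, 1] cursor@9
After 2 (delete_current): list=[3, 2, 1] cursor@3
After 3 (insert_before(18)): list=[18, 3, 2, 1] cursor@3
After 4 (prev): list=[18, 3, 2, 1] cursor@18
After 5 (insert_before(74)): list=[74, 18, 3, 2, 1] cursor@18
After 6 (delete_current): list=[74, 3, 2, 1] cursor@3
After 7 (delete_current): list=[74, 2, 1] cursor@2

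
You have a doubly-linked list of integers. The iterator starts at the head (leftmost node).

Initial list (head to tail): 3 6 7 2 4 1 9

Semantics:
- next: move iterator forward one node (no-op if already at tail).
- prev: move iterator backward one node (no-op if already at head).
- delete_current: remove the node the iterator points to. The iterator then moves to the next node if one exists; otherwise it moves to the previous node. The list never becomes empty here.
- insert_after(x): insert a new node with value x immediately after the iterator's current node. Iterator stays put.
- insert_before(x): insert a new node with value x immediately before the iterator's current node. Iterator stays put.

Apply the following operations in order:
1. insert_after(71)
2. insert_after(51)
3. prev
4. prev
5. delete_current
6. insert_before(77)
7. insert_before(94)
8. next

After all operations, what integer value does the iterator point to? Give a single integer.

Answer: 71

Derivation:
After 1 (insert_after(71)): list=[3, 71, 6, 7, 2, 4, 1, 9] cursor@3
After 2 (insert_after(51)): list=[3, 51, 71, 6, 7, 2, 4, 1, 9] cursor@3
After 3 (prev): list=[3, 51, 71, 6, 7, 2, 4, 1, 9] cursor@3
After 4 (prev): list=[3, 51, 71, 6, 7, 2, 4, 1, 9] cursor@3
After 5 (delete_current): list=[51, 71, 6, 7, 2, 4, 1, 9] cursor@51
After 6 (insert_before(77)): list=[77, 51, 71, 6, 7, 2, 4, 1, 9] cursor@51
After 7 (insert_before(94)): list=[77, 94, 51, 71, 6, 7, 2, 4, 1, 9] cursor@51
After 8 (next): list=[77, 94, 51, 71, 6, 7, 2, 4, 1, 9] cursor@71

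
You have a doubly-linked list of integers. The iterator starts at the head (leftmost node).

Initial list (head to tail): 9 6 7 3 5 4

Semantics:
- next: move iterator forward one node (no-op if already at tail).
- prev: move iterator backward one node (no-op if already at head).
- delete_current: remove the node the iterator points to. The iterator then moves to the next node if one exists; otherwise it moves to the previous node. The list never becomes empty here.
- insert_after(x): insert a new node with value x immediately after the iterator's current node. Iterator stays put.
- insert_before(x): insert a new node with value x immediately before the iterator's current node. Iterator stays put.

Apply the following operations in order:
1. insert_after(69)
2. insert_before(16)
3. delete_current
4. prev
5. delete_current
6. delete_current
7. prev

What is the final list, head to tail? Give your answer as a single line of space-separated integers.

Answer: 6 7 3 5 4

Derivation:
After 1 (insert_after(69)): list=[9, 69, 6, 7, 3, 5, 4] cursor@9
After 2 (insert_before(16)): list=[16, 9, 69, 6, 7, 3, 5, 4] cursor@9
After 3 (delete_current): list=[16, 69, 6, 7, 3, 5, 4] cursor@69
After 4 (prev): list=[16, 69, 6, 7, 3, 5, 4] cursor@16
After 5 (delete_current): list=[69, 6, 7, 3, 5, 4] cursor@69
After 6 (delete_current): list=[6, 7, 3, 5, 4] cursor@6
After 7 (prev): list=[6, 7, 3, 5, 4] cursor@6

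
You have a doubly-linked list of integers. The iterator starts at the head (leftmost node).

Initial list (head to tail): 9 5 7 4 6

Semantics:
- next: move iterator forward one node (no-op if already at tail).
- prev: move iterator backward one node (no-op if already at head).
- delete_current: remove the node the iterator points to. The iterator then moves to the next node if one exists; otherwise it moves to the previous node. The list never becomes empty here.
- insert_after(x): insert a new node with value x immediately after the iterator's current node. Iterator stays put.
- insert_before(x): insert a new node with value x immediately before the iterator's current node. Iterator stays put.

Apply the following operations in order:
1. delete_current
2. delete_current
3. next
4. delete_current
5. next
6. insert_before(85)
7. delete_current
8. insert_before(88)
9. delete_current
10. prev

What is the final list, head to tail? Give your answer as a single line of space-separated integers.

After 1 (delete_current): list=[5, 7, 4, 6] cursor@5
After 2 (delete_current): list=[7, 4, 6] cursor@7
After 3 (next): list=[7, 4, 6] cursor@4
After 4 (delete_current): list=[7, 6] cursor@6
After 5 (next): list=[7, 6] cursor@6
After 6 (insert_before(85)): list=[7, 85, 6] cursor@6
After 7 (delete_current): list=[7, 85] cursor@85
After 8 (insert_before(88)): list=[7, 88, 85] cursor@85
After 9 (delete_current): list=[7, 88] cursor@88
After 10 (prev): list=[7, 88] cursor@7

Answer: 7 88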